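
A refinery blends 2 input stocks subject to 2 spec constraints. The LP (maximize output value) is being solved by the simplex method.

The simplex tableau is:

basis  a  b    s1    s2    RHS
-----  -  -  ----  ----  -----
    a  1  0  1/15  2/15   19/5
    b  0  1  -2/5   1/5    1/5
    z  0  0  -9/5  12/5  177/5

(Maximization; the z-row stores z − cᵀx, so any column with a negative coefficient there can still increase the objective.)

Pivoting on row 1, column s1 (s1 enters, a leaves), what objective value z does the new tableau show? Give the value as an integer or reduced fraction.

138

Minimum ratio for s1: (19/5)/(1/15) = 57.
z changes by −(z-row coeff of s1)·ratio = −(-9/5)·57 = 513/5.
New z = 177/5 + (513/5) = 138.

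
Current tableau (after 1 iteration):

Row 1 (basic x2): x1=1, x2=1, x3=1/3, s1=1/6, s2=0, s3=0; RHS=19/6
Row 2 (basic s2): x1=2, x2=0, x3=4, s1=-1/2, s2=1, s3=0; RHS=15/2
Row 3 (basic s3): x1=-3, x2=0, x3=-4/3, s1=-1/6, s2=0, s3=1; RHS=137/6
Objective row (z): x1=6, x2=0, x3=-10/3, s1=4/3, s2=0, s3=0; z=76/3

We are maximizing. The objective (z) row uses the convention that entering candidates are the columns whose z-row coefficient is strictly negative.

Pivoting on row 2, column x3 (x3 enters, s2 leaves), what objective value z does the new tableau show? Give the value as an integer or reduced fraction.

Minimum ratio for x3: (15/2)/4 = 15/8.
z changes by −(z-row coeff of x3)·ratio = −(-10/3)·(15/8) = 25/4.
New z = 76/3 + (25/4) = 379/12.

379/12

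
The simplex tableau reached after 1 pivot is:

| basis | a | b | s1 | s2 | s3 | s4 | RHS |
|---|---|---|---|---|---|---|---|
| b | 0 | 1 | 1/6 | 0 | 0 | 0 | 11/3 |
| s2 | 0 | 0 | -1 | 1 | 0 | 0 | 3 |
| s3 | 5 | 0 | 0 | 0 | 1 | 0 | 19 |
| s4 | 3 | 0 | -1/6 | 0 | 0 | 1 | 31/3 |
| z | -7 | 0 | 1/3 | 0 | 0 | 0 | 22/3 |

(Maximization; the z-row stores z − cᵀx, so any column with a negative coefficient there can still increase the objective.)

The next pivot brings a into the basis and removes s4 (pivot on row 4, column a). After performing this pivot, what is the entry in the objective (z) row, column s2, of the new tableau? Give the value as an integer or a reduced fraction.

Pivot element is row 4, column a: 3.
Normalize row 4: new (row 4, s2) = 0/3 = 0.
z-row ← z-row − (-7)·(new row 4): 0 − (-7)·0 = 0.

0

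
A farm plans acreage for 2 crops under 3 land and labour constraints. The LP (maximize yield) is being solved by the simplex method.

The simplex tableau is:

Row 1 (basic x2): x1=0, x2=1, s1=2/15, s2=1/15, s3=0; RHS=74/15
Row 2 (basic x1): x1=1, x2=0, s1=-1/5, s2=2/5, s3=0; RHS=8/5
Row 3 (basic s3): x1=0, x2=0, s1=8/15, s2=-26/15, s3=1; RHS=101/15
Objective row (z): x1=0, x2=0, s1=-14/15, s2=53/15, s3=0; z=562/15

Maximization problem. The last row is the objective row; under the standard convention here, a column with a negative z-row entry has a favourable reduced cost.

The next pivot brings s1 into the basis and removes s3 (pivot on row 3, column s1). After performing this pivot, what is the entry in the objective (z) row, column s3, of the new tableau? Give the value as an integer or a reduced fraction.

7/4

Pivot element is row 3, column s1: 8/15.
Normalize row 3: new (row 3, s3) = 1/(8/15) = 15/8.
z-row ← z-row − (-14/15)·(new row 3): 0 − (-14/15)·(15/8) = 7/4.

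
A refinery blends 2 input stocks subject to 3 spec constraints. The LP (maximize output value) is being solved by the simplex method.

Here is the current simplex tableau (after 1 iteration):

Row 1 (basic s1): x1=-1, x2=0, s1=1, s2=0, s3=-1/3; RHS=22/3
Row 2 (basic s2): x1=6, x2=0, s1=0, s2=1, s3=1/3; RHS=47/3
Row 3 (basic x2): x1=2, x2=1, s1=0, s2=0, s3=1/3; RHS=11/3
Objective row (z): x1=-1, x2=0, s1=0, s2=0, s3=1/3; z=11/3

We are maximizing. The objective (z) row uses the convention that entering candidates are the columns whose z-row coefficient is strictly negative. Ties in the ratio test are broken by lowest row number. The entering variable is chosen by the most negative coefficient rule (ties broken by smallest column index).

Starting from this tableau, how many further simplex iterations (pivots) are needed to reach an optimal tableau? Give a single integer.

pivot: x1 in, x2 out → z = 11/2
No improving column remains; optimal.

1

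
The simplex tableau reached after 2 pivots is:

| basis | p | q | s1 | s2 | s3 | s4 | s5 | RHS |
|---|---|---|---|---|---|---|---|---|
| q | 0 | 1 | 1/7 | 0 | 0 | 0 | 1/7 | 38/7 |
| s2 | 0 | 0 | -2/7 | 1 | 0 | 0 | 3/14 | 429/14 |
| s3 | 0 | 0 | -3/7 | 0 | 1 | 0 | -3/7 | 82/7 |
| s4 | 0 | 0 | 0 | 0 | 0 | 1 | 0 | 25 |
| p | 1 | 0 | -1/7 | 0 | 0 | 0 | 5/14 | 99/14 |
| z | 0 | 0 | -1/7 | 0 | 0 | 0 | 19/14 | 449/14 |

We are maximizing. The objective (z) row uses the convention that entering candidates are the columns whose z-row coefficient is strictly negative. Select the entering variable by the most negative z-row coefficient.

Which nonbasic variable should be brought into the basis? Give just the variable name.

Objective-row coefficients: p: 0, q: 0, s1: -1/7, s2: 0, s3: 0, s4: 0, s5: 19/14.
The most negative is -1/7 in column s1, so s1 enters.

s1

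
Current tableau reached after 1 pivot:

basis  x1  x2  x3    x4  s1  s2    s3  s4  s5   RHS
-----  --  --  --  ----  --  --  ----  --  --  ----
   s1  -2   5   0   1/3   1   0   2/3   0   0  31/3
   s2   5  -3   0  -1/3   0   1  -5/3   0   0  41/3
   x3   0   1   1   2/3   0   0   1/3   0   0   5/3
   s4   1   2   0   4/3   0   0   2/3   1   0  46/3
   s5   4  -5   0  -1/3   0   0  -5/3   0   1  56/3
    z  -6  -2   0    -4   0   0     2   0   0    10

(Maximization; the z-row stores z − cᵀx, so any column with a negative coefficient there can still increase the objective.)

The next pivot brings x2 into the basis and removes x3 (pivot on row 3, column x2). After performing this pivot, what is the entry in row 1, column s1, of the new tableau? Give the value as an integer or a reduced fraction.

1

Pivot element is row 3, column x2: 1.
Normalize row 3: new (row 3, s1) = 0/1 = 0.
row 1 ← row 1 − 5·(new row 3): 1 − 5·0 = 1.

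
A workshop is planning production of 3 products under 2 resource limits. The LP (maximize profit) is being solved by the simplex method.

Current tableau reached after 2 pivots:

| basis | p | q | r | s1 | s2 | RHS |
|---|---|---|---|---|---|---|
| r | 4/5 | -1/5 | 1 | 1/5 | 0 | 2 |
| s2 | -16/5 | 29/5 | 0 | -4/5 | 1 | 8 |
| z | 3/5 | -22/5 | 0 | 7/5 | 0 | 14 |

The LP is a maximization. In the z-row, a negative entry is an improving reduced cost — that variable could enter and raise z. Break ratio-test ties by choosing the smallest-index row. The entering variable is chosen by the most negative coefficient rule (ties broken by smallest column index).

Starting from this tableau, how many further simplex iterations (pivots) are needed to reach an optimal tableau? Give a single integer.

pivot: q in, s2 out → z = 582/29
pivot: p in, r out → z = 261/10
No improving column remains; optimal.

2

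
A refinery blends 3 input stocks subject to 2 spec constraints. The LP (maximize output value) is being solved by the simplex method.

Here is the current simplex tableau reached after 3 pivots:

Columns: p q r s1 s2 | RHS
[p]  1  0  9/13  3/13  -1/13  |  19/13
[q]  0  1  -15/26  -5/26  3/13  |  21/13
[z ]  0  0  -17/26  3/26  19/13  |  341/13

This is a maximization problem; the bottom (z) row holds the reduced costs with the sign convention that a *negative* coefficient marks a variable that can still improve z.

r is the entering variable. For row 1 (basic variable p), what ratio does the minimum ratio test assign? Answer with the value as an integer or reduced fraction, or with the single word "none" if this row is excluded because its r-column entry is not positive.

19/9

Ratio = RHS / (r entry) = (19/13) / (9/13) = 19/9.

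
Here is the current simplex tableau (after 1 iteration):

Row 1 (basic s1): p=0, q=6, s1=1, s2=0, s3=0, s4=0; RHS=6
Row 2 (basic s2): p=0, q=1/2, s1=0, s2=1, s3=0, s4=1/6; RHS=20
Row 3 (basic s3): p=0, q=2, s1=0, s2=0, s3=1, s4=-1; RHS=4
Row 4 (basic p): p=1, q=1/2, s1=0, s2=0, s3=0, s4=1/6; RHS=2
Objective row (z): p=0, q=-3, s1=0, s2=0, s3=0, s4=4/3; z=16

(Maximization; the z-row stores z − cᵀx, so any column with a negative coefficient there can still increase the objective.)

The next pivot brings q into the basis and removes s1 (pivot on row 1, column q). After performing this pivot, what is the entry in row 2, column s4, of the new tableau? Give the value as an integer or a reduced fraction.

1/6

Pivot element is row 1, column q: 6.
Normalize row 1: new (row 1, s4) = 0/6 = 0.
row 2 ← row 2 − (1/2)·(new row 1): 1/6 − (1/2)·0 = 1/6.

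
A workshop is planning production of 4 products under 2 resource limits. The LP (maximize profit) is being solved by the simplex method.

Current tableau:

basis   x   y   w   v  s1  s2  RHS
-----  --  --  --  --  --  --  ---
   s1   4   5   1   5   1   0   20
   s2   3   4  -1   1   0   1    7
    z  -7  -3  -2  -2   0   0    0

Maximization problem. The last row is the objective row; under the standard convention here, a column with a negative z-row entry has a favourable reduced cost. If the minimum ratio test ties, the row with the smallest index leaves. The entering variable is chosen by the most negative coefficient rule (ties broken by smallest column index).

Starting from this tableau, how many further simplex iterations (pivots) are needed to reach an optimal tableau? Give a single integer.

pivot: x in, s2 out → z = 49/3
pivot: w in, s1 out → z = 253/7
pivot: s2 in, x out → z = 40
No improving column remains; optimal.

3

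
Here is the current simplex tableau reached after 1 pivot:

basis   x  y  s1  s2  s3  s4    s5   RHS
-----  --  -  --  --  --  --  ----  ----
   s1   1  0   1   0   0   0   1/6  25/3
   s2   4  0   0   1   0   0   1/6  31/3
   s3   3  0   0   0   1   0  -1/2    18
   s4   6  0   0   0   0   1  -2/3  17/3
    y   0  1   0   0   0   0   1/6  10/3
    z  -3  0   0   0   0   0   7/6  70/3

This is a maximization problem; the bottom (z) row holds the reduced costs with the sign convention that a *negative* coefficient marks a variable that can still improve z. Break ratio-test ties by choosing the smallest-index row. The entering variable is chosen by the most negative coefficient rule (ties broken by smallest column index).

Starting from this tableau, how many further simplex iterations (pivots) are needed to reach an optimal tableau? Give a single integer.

pivot: x in, s4 out → z = 157/6
No improving column remains; optimal.

1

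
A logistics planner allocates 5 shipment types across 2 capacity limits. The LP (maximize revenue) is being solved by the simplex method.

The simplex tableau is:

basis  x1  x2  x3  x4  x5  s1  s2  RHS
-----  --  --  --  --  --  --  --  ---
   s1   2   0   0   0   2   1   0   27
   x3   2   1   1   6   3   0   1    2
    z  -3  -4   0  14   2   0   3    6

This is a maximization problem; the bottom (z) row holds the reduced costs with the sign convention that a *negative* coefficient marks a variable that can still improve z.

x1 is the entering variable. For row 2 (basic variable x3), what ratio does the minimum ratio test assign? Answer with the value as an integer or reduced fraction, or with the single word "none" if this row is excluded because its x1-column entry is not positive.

Ratio = RHS / (x1 entry) = 2 / 2 = 1.

1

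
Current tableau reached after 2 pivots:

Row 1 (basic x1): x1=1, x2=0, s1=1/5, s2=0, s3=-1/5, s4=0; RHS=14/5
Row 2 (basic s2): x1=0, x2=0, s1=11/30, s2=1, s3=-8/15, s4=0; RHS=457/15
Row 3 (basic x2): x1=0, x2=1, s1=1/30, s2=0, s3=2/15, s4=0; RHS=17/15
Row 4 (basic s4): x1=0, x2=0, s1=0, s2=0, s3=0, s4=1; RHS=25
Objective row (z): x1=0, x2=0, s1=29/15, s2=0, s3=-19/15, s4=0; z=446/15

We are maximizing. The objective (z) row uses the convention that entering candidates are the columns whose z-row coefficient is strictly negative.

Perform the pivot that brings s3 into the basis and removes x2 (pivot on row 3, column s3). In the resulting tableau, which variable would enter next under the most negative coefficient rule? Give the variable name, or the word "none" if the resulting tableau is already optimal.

Pivot element 2/15. New z-row = old z-row − (-19/15)·(row 3/(2/15)).
Updated z-row coefficients: x1: 0, x2: 19/2, s1: 9/4, s2: 0, s3: 0, s4: 0.
No coefficient is strictly negative; the tableau after this pivot is optimal.

none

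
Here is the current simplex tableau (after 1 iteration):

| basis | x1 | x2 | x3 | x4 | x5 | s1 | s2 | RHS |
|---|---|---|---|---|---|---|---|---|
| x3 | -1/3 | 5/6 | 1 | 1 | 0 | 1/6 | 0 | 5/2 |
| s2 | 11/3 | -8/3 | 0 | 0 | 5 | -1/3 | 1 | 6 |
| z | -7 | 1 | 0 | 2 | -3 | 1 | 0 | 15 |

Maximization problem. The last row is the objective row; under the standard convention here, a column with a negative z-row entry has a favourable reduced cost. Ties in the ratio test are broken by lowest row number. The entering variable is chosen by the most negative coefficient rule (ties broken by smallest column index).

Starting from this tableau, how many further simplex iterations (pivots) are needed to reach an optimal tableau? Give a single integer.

pivot: x1 in, s2 out → z = 291/11
pivot: x2 in, x3 out → z = 618/13
No improving column remains; optimal.

2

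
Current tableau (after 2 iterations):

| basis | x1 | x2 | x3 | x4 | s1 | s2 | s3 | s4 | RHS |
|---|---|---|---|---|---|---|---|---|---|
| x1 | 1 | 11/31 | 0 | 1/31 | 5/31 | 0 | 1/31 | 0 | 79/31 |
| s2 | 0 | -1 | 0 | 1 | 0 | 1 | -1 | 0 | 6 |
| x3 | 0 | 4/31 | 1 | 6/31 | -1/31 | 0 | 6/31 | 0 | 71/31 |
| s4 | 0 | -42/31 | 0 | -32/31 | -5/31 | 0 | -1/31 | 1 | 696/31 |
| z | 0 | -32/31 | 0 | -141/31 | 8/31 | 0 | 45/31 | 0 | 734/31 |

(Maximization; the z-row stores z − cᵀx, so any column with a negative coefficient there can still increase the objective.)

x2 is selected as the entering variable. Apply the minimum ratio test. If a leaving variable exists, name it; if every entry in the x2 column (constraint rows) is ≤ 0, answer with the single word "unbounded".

x1

Ratios: row 1 (x1): (79/31)/(11/31) = 79/11; row 2 (s2): entry -1 ≤ 0, skip; row 3 (x3): (71/31)/(4/31) = 71/4; row 4 (s4): entry -42/31 ≤ 0, skip.
Minimum ratio is in the x1 row, so x1 leaves.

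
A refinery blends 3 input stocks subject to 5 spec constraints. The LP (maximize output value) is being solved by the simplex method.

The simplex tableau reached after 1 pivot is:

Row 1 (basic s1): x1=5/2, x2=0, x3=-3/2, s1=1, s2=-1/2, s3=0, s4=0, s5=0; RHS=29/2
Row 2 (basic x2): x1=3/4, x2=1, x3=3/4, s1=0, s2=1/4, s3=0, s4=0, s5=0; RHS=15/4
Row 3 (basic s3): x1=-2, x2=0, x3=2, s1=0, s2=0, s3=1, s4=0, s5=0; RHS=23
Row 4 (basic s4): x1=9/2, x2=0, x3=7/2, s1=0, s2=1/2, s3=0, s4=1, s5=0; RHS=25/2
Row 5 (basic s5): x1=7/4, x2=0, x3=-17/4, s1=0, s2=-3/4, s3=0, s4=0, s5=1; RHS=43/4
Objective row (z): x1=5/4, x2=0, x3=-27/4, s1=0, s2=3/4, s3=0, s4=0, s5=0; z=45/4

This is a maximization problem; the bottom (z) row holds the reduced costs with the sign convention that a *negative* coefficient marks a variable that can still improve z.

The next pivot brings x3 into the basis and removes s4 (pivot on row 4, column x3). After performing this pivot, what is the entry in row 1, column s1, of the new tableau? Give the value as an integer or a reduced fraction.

1

Pivot element is row 4, column x3: 7/2.
Normalize row 4: new (row 4, s1) = 0/(7/2) = 0.
row 1 ← row 1 − (-3/2)·(new row 4): 1 − (-3/2)·0 = 1.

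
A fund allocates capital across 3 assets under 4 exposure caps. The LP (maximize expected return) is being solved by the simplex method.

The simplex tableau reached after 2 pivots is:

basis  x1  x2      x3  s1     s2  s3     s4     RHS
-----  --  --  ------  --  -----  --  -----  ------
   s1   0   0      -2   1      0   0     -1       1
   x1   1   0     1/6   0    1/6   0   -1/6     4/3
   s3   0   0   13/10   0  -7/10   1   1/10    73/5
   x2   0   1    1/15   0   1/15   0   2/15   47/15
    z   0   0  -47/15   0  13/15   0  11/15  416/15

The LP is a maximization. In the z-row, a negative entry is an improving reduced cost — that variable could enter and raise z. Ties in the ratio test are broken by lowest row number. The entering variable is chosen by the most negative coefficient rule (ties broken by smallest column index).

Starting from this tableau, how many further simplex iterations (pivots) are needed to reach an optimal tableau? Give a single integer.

pivot: x3 in, x1 out → z = 264/5
pivot: s4 in, s3 out → z = 60
No improving column remains; optimal.

2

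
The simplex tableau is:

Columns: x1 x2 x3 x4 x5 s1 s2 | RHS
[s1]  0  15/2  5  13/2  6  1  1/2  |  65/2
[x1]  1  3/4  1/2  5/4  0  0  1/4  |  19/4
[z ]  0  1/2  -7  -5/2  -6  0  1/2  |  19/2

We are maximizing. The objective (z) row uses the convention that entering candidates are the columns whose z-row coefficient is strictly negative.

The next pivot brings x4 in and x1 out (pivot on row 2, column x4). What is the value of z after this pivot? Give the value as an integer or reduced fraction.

Minimum ratio for x4: (19/4)/(5/4) = 19/5.
z changes by −(z-row coeff of x4)·ratio = −(-5/2)·(19/5) = 19/2.
New z = 19/2 + (19/2) = 19.

19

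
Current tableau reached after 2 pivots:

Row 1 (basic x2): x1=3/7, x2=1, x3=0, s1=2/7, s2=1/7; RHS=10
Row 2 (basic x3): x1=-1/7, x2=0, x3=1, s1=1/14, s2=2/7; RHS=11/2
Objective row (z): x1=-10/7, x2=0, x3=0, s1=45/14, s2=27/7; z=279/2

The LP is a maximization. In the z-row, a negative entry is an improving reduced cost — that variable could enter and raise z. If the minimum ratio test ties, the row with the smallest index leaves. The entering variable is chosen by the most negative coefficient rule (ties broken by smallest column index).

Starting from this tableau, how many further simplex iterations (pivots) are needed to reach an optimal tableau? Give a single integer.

1

pivot: x1 in, x2 out → z = 1037/6
No improving column remains; optimal.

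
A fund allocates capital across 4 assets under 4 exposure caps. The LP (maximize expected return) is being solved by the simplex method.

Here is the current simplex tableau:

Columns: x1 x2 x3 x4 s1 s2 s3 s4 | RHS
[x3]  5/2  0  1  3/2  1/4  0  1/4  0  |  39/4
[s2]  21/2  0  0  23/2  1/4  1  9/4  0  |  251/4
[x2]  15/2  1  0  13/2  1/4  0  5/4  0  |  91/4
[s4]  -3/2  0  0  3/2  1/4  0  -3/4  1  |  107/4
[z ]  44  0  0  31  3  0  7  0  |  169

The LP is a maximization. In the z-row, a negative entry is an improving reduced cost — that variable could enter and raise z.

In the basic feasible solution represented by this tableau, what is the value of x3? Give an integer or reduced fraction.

x3 is basic (row 1); its value is the RHS of that row: 39/4.

39/4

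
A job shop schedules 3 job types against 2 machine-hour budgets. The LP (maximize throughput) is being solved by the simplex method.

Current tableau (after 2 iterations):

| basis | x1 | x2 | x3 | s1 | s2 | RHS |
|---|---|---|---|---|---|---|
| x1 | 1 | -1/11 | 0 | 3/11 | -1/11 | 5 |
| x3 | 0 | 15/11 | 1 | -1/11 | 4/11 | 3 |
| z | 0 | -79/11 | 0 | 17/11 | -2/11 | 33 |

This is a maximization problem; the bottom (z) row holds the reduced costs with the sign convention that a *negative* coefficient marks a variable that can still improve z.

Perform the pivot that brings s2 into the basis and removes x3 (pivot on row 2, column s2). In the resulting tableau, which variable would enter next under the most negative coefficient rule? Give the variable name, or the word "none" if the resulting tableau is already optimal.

Pivot element 4/11. New z-row = old z-row − (-2/11)·(row 2/(4/11)).
Updated z-row coefficients: x1: 0, x2: -13/2, x3: 1/2, s1: 3/2, s2: 0.
The most negative is -13/2 in column x2, so x2 would enter next.

x2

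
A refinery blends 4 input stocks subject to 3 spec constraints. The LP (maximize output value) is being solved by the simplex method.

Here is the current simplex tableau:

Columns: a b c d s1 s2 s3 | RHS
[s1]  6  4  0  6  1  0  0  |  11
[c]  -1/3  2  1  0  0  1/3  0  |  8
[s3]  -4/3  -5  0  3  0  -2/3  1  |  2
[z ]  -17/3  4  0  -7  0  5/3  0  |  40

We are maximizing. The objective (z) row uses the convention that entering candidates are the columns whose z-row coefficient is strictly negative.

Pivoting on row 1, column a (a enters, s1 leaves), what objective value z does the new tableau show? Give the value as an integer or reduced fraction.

Minimum ratio for a: 11/6 = 11/6.
z changes by −(z-row coeff of a)·ratio = −(-17/3)·(11/6) = 187/18.
New z = 40 + (187/18) = 907/18.

907/18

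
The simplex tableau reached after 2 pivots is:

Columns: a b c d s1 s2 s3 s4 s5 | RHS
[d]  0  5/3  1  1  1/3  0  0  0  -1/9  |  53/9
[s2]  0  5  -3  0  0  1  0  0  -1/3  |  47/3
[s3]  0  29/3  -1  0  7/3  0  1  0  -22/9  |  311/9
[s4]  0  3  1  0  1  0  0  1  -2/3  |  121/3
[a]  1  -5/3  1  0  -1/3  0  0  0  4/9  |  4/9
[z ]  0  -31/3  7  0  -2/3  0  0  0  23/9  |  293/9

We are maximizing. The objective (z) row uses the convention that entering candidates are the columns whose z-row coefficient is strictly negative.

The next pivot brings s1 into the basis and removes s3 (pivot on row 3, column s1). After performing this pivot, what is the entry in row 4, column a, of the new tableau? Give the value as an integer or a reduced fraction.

Pivot element is row 3, column s1: 7/3.
Normalize row 3: new (row 3, a) = 0/(7/3) = 0.
row 4 ← row 4 − 1·(new row 3): 0 − 1·0 = 0.

0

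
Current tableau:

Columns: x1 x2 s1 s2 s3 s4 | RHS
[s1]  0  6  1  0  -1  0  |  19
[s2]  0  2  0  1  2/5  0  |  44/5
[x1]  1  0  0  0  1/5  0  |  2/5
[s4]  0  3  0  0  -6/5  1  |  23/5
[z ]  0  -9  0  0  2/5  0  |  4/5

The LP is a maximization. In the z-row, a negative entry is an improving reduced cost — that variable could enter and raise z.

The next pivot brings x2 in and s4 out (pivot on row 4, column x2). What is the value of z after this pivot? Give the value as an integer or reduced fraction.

73/5

Minimum ratio for x2: (23/5)/3 = 23/15.
z changes by −(z-row coeff of x2)·ratio = −(-9)·(23/15) = 69/5.
New z = 4/5 + (69/5) = 73/5.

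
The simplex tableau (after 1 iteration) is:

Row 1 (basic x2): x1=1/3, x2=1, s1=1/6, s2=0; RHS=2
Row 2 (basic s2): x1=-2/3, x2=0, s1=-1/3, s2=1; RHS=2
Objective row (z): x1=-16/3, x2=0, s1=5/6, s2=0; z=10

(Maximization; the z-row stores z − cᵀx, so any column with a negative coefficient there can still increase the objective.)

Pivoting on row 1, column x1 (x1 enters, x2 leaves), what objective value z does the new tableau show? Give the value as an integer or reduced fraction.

Minimum ratio for x1: 2/(1/3) = 6.
z changes by −(z-row coeff of x1)·ratio = −(-16/3)·6 = 32.
New z = 10 + 32 = 42.

42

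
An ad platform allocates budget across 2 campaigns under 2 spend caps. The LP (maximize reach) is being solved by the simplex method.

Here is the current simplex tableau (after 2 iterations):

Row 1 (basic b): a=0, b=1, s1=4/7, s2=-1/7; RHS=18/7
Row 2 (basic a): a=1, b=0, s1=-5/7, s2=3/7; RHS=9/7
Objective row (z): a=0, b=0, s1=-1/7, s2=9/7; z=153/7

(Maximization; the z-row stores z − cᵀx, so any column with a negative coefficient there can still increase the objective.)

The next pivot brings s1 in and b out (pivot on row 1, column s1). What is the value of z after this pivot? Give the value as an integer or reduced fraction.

45/2

Minimum ratio for s1: (18/7)/(4/7) = 9/2.
z changes by −(z-row coeff of s1)·ratio = −(-1/7)·(9/2) = 9/14.
New z = 153/7 + (9/14) = 45/2.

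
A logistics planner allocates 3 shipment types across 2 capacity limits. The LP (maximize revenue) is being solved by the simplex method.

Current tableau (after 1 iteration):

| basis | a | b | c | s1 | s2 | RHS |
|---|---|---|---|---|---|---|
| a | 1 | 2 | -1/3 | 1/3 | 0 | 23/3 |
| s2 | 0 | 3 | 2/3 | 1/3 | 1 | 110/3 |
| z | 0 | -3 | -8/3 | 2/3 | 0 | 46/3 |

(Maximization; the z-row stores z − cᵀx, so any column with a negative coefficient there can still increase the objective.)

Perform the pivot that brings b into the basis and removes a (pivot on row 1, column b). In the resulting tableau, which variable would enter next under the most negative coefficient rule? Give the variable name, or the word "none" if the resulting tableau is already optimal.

Pivot element 2. New z-row = old z-row − (-3)·(row 1/2).
Updated z-row coefficients: a: 3/2, b: 0, c: -19/6, s1: 7/6, s2: 0.
The most negative is -19/6 in column c, so c would enter next.

c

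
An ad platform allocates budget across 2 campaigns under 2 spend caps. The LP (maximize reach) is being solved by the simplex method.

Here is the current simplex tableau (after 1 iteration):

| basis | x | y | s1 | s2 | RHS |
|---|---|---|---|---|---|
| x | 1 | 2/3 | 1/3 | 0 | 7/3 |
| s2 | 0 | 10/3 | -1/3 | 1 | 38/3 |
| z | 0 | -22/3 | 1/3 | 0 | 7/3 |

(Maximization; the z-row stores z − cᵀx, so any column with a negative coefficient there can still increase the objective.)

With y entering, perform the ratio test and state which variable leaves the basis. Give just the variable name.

Ratios: row 1 (x): (7/3)/(2/3) = 7/2; row 2 (s2): (38/3)/(10/3) = 19/5.
Minimum ratio 7/2 is in the x row, so x leaves.

x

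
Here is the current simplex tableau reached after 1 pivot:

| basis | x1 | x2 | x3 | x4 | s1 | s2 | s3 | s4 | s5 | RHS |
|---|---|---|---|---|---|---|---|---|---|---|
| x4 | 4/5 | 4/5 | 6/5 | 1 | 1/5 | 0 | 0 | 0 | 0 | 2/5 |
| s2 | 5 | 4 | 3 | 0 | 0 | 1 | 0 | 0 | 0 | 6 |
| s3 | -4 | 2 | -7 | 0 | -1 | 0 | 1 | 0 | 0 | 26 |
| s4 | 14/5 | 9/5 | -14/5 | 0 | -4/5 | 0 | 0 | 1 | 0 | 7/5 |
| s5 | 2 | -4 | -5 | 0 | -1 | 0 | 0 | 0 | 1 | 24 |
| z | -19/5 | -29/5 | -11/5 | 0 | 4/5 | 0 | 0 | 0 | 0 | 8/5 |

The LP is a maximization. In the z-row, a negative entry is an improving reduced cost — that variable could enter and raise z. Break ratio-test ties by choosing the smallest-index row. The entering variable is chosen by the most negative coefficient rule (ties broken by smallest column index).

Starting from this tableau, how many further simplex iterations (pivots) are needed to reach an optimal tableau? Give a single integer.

1

pivot: x2 in, x4 out → z = 9/2
No improving column remains; optimal.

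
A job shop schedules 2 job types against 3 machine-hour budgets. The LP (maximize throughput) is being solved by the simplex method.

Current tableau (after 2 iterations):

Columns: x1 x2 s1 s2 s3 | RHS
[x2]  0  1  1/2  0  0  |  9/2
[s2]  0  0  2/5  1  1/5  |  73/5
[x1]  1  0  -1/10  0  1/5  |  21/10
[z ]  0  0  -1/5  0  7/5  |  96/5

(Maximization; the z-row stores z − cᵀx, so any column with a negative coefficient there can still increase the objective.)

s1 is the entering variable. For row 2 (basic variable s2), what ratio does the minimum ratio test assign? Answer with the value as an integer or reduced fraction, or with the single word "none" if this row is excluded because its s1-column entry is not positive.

Ratio = RHS / (s1 entry) = (73/5) / (2/5) = 73/2.

73/2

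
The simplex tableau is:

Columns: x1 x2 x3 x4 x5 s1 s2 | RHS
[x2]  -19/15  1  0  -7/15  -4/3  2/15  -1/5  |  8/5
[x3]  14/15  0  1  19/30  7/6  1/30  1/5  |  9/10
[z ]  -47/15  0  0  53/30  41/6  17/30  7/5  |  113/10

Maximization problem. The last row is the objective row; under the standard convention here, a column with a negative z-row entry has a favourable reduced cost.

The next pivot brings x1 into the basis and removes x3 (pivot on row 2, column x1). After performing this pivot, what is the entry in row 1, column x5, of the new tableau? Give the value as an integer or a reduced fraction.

Pivot element is row 2, column x1: 14/15.
Normalize row 2: new (row 2, x5) = (7/6)/(14/15) = 5/4.
row 1 ← row 1 − (-19/15)·(new row 2): -4/3 − (-19/15)·(5/4) = 1/4.

1/4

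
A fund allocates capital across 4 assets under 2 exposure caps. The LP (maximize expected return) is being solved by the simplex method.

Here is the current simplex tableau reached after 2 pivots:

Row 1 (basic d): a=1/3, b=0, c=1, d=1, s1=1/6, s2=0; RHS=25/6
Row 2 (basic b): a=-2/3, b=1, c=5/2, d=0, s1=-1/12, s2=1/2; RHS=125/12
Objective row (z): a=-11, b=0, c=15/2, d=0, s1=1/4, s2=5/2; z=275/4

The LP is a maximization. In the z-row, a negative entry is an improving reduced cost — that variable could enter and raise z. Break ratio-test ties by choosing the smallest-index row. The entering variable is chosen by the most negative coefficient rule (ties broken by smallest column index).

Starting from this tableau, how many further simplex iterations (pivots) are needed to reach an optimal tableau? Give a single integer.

1

pivot: a in, d out → z = 825/4
No improving column remains; optimal.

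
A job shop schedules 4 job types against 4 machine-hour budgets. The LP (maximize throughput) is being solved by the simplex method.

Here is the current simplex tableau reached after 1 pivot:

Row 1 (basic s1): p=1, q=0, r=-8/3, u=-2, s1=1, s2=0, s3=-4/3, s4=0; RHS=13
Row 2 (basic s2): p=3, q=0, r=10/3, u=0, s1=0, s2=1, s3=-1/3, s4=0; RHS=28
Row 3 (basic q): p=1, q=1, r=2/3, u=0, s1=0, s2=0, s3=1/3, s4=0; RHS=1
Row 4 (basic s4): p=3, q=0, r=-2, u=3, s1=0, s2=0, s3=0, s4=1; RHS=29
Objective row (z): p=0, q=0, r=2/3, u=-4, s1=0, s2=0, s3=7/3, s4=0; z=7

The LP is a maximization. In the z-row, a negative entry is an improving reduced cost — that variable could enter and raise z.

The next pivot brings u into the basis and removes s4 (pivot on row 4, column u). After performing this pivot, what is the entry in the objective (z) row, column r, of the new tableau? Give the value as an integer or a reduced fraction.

Pivot element is row 4, column u: 3.
Normalize row 4: new (row 4, r) = (-2)/3 = -2/3.
z-row ← z-row − (-4)·(new row 4): 2/3 − (-4)·(-2/3) = -2.

-2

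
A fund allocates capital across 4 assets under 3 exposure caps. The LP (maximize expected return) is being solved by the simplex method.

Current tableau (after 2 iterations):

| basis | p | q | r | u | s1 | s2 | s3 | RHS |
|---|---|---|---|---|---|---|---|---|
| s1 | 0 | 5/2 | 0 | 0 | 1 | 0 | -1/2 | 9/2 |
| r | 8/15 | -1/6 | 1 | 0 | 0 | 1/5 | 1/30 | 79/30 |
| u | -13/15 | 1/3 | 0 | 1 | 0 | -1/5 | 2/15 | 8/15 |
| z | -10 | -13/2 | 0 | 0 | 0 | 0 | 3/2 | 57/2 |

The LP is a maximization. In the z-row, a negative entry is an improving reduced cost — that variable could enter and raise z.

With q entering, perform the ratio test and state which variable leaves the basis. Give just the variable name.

u

Ratios: row 1 (s1): (9/2)/(5/2) = 9/5; row 2 (r): entry -1/6 ≤ 0, skip; row 3 (u): (8/15)/(1/3) = 8/5.
Minimum ratio 8/5 is in the u row, so u leaves.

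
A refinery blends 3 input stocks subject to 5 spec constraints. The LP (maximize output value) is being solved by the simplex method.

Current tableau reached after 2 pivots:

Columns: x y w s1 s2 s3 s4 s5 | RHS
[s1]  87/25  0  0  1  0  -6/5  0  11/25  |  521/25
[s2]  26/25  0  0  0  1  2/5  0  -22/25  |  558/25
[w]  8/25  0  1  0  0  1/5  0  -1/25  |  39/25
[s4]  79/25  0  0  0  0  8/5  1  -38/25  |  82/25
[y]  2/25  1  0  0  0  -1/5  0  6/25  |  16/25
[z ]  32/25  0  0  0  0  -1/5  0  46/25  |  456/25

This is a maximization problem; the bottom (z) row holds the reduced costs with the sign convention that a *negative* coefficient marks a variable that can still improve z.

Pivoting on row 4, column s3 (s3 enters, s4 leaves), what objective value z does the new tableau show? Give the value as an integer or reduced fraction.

373/20

Minimum ratio for s3: (82/25)/(8/5) = 41/20.
z changes by −(z-row coeff of s3)·ratio = −(-1/5)·(41/20) = 41/100.
New z = 456/25 + (41/100) = 373/20.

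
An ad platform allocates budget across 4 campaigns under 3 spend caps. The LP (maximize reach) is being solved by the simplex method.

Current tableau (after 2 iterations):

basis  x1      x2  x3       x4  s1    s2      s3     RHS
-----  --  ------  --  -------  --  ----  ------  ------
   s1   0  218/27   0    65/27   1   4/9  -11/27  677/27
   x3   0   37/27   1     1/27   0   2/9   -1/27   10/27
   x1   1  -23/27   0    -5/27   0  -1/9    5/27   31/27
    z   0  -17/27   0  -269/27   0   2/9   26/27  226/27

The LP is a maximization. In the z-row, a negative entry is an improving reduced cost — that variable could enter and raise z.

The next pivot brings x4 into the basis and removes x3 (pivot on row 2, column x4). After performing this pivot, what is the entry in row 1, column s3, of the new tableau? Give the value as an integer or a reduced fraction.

2

Pivot element is row 2, column x4: 1/27.
Normalize row 2: new (row 2, s3) = (-1/27)/(1/27) = -1.
row 1 ← row 1 − (65/27)·(new row 2): -11/27 − (65/27)·(-1) = 2.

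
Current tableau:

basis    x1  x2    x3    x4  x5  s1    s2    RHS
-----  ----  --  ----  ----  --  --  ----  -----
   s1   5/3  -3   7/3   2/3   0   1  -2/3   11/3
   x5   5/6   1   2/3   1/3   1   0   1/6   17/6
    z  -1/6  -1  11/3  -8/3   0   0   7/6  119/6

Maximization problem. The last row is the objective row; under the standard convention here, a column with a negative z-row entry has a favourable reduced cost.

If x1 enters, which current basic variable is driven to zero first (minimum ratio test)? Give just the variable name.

Ratios: row 1 (s1): (11/3)/(5/3) = 11/5; row 2 (x5): (17/6)/(5/6) = 17/5.
Minimum ratio 11/5 is in the s1 row, so s1 leaves.

s1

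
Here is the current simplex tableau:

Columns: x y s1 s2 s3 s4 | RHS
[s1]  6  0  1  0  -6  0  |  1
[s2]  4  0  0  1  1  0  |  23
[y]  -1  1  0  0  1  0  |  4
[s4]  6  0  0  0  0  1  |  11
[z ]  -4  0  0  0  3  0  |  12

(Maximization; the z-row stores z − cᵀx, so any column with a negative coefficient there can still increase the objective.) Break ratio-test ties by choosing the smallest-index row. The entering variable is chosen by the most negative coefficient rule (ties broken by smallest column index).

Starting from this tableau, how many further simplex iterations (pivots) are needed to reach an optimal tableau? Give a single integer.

pivot: x in, s1 out → z = 38/3
pivot: s3 in, s4 out → z = 43/3
No improving column remains; optimal.

2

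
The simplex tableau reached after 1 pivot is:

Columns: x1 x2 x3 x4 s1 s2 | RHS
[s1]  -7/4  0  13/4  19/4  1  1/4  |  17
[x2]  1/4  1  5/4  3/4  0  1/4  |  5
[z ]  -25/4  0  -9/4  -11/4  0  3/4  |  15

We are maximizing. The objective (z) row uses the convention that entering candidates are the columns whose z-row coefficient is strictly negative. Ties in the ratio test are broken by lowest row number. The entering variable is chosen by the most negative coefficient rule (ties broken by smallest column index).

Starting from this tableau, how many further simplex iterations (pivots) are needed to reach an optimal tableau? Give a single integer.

pivot: x1 in, x2 out → z = 140
No improving column remains; optimal.

1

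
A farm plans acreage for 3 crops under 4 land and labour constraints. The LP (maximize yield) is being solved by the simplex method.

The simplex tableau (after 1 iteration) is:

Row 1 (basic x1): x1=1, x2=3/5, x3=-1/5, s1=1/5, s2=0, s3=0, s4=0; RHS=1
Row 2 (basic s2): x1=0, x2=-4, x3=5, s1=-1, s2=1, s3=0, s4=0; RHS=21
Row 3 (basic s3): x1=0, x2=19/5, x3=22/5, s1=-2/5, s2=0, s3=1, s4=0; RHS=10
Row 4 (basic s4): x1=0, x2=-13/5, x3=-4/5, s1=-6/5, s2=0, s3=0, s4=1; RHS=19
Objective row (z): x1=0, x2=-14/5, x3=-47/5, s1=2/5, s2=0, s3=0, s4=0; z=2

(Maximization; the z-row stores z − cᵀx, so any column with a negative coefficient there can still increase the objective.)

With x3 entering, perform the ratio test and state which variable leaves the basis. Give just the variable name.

Ratios: row 1 (x1): entry -1/5 ≤ 0, skip; row 2 (s2): 21/5 = 21/5; row 3 (s3): 10/(22/5) = 25/11; row 4 (s4): entry -4/5 ≤ 0, skip.
Minimum ratio 25/11 is in the s3 row, so s3 leaves.

s3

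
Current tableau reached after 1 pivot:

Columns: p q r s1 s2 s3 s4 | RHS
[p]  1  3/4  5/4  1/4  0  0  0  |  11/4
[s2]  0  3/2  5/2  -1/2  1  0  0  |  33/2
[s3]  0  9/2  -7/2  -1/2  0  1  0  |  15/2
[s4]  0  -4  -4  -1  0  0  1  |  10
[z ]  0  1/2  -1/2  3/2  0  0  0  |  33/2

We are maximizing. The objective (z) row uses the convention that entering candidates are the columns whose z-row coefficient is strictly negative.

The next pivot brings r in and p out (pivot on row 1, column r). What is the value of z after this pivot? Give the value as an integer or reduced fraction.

Minimum ratio for r: (11/4)/(5/4) = 11/5.
z changes by −(z-row coeff of r)·ratio = −(-1/2)·(11/5) = 11/10.
New z = 33/2 + (11/10) = 88/5.

88/5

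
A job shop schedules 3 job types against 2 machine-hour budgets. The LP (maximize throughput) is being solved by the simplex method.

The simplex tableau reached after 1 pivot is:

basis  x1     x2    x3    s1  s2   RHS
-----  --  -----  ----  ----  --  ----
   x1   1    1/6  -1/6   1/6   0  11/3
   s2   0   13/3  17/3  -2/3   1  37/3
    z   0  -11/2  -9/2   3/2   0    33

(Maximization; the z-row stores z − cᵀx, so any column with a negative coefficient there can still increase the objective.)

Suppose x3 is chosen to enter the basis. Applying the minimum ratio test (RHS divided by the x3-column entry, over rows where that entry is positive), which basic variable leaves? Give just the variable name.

s2

Ratios: row 1 (x1): entry -1/6 ≤ 0, skip; row 2 (s2): (37/3)/(17/3) = 37/17.
Minimum ratio 37/17 is in the s2 row, so s2 leaves.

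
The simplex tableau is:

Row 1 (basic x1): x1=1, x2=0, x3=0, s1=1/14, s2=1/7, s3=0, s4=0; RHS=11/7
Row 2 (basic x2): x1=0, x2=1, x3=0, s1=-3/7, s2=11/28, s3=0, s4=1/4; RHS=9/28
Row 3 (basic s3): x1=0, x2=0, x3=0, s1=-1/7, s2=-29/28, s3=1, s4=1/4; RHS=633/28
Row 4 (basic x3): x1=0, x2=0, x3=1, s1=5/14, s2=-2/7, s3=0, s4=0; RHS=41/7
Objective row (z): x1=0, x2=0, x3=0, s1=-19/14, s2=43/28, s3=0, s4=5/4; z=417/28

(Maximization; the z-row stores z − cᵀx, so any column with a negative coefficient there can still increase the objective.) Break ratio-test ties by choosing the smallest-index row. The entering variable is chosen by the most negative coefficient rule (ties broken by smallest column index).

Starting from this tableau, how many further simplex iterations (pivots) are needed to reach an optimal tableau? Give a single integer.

pivot: s1 in, x3 out → z = 743/20
No improving column remains; optimal.

1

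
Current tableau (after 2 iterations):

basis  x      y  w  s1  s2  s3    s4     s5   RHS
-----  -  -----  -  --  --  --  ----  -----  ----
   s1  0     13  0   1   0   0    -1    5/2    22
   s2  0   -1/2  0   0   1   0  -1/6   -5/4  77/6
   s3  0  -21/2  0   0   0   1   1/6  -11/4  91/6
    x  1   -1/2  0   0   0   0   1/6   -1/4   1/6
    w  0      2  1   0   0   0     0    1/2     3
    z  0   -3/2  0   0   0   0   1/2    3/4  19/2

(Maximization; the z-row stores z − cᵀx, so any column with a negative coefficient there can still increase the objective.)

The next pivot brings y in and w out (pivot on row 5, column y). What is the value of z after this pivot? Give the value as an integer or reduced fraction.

47/4

Minimum ratio for y: 3/2 = 3/2.
z changes by −(z-row coeff of y)·ratio = −(-3/2)·(3/2) = 9/4.
New z = 19/2 + (9/4) = 47/4.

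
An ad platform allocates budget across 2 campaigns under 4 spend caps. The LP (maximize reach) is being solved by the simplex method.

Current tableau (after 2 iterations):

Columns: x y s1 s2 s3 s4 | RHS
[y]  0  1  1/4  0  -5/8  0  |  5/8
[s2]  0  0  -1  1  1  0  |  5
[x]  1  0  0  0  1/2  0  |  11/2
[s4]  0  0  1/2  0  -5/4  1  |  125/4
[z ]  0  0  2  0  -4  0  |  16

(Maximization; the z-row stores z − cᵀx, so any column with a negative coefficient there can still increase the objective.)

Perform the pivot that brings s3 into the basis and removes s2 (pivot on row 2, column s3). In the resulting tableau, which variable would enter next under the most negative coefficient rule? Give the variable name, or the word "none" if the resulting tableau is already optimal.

Pivot element 1. New z-row = old z-row − (-4)·(row 2/1).
Updated z-row coefficients: x: 0, y: 0, s1: -2, s2: 4, s3: 0, s4: 0.
The most negative is -2 in column s1, so s1 would enter next.

s1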